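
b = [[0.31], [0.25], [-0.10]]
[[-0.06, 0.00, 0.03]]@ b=[[-0.02]]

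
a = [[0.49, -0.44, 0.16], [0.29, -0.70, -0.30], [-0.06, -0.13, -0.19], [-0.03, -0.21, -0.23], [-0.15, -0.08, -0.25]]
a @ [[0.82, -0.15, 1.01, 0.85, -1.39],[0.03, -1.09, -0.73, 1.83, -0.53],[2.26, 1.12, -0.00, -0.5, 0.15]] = [[0.75, 0.59, 0.82, -0.47, -0.42], [-0.46, 0.38, 0.8, -0.88, -0.08], [-0.48, -0.06, 0.03, -0.19, 0.12], [-0.55, -0.02, 0.12, -0.29, 0.12], [-0.69, -0.17, -0.09, -0.15, 0.21]]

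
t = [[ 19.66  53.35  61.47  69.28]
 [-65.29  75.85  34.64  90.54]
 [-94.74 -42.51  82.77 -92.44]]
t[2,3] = -92.44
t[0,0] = 19.66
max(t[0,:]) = 69.28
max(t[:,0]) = 19.66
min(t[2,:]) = -94.74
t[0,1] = 53.35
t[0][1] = 53.35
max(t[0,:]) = 69.28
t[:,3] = [69.28, 90.54, -92.44]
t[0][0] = 19.66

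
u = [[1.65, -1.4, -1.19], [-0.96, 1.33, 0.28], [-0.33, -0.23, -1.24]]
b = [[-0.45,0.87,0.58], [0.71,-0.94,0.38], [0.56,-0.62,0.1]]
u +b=[[1.20, -0.53, -0.61], [-0.25, 0.39, 0.66], [0.23, -0.85, -1.14]]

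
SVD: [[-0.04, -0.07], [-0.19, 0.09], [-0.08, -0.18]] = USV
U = [[0.34, 0.16], [-0.35, 0.93], [0.87, 0.31]]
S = [0.21, 0.21]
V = [[-0.08,-1.0], [-1.00,0.08]]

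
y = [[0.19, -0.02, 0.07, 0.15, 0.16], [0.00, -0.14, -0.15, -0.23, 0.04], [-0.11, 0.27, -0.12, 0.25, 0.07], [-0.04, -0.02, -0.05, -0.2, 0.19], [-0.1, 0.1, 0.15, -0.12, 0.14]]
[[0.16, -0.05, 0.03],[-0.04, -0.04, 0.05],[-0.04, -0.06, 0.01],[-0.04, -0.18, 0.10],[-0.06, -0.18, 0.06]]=y @[[0.40,0.32,-0.17], [-0.26,-0.07,-0.15], [0.12,-0.1,-0.06], [0.3,0.13,-0.03], [0.19,-0.76,0.45]]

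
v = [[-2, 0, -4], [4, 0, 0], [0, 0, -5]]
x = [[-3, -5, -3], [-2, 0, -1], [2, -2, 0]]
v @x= [[-2, 18, 6], [-12, -20, -12], [-10, 10, 0]]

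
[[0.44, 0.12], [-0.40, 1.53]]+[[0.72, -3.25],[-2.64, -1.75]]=[[1.16, -3.13], [-3.04, -0.22]]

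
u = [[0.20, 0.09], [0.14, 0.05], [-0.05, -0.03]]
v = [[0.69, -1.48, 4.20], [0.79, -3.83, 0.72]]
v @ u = [[-0.28, -0.14], [-0.41, -0.14]]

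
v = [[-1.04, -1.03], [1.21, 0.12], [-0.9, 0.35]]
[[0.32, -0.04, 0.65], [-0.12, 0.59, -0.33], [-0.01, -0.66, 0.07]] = v@[[-0.08, 0.54, -0.23], [-0.23, -0.51, -0.40]]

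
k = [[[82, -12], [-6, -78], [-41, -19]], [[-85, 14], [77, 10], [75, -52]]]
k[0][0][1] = -12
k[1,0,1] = 14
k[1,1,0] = 77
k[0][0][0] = 82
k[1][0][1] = 14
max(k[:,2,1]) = -19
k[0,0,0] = 82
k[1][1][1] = 10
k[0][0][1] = -12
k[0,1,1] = -78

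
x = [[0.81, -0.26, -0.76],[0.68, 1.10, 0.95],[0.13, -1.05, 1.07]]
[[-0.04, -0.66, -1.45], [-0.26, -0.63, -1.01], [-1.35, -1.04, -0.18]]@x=[[-0.67,0.81,-2.15], [-0.77,0.44,-1.48], [-1.82,-0.6,-0.15]]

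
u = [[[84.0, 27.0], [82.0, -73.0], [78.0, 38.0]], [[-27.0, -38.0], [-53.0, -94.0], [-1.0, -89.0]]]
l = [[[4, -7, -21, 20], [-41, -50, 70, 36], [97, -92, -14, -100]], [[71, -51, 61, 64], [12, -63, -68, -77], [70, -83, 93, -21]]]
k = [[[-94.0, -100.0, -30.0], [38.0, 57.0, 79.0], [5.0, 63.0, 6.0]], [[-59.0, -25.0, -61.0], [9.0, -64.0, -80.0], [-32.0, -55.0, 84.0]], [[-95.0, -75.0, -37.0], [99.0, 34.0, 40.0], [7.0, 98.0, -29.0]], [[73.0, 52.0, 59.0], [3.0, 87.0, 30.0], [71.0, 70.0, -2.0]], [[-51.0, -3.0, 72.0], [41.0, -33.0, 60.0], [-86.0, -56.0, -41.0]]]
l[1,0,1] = -51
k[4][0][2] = 72.0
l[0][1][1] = -50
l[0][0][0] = 4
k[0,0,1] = -100.0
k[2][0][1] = -75.0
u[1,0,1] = -38.0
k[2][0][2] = -37.0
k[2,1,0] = 99.0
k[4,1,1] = -33.0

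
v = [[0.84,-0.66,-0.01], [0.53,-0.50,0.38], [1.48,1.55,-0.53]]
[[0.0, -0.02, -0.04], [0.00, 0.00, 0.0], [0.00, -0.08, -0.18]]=v@ [[-0.0, -0.03, -0.07],  [-0.00, -0.01, -0.03],  [0.0, 0.03, 0.06]]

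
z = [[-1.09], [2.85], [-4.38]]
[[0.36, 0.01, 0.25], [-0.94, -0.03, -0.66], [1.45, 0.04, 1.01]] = z @ [[-0.33, -0.01, -0.23]]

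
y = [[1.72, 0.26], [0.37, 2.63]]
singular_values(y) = [2.73, 1.62]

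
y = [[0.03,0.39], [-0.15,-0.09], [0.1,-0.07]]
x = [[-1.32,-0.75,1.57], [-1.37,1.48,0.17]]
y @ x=[[-0.57, 0.55, 0.11], [0.32, -0.02, -0.25], [-0.04, -0.18, 0.15]]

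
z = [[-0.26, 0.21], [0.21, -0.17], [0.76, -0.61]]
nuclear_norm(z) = 1.07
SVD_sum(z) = [[-0.26, 0.21],[0.21, -0.17],[0.76, -0.61]] + [[0.00, 0.0], [-0.0, -0.00], [0.00, 0.00]]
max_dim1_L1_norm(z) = 1.37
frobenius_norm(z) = 1.07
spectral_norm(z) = 1.07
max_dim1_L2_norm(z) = 0.97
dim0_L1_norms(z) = [1.23, 0.99]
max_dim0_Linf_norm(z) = 0.76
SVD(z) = [[-0.31, 0.6],[0.25, -0.70],[0.91, 0.40]] @ diag([1.065081237753703, 0.001398922814298748]) @ [[0.78, -0.63], [0.63, 0.78]]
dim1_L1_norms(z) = [0.47, 0.38, 1.37]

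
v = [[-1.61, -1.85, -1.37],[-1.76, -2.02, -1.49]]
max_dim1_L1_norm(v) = 5.27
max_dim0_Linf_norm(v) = 2.02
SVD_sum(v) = [[-1.61, -1.85, -1.37], [-1.76, -2.02, -1.49]] + [[0.0,0.0,-0.0], [-0.00,-0.00,0.0]]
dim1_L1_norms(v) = [4.83, 5.27]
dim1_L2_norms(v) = [2.81, 3.07]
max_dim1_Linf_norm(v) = 2.02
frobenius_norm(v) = 4.16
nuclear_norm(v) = 4.16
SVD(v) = [[-0.68, -0.74], [-0.74, 0.68]] @ diag([4.158074499415816, 0.004056760765700997]) @ [[0.57, 0.66, 0.49],[-0.5, -0.19, 0.84]]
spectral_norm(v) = 4.16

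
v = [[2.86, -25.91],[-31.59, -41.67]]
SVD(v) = [[0.37, 0.93], [0.93, -0.37]] @ diag([55.97506477192595, 16.751621526846108]) @ [[-0.5, -0.86], [0.86, -0.5]]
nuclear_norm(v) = 72.73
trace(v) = -38.81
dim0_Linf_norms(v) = [31.59, 41.67]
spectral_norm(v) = 55.98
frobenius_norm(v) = 58.43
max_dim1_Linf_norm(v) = 41.67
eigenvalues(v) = [16.85, -55.66]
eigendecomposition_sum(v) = [[13.6, -6.02], [-7.34, 3.25]] + [[-10.74,-19.89], [-24.25,-44.92]]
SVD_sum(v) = [[-10.56, -18.07],[-26.18, -44.83]] + [[13.42,-7.84], [-5.41,3.16]]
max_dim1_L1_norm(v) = 73.26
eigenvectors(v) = [[0.88, 0.40], [-0.48, 0.91]]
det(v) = -937.67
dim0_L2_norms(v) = [31.72, 49.07]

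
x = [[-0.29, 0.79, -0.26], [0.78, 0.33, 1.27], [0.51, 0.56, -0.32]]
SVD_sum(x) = [[-0.14, -0.04, -0.21], [0.84, 0.23, 1.25], [0.05, 0.01, 0.08]] + [[0.14, 0.71, -0.23], [0.02, 0.08, -0.02], [0.13, 0.67, -0.21]] + [[-0.29,0.11,0.17], [-0.07,0.03,0.04], [0.32,-0.12,-0.19]]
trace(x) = -0.28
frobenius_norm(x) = 1.94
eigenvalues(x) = [(1.28+0j), (-0.78+0.28j), (-0.78-0.28j)]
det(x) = 0.88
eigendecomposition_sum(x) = [[(0.24-0j), 0.33-0.00j, (0.22+0j)], [0.56-0.00j, (0.78-0j), (0.53+0j)], [(0.27-0j), 0.38-0.00j, 0.26+0.00j]] + [[(-0.26+0.26j), 0.23+0.32j, (-0.24-0.88j)],[(0.11-0.23j), (-0.23-0.15j), 0.37+0.52j],[(0.12+0.07j), 0.09-0.11j, (-0.29+0.17j)]] + [[(-0.26-0.26j), 0.23-0.32j, (-0.24+0.88j)], [0.11+0.23j, -0.23+0.15j, 0.37-0.52j], [0.12-0.07j, 0.09+0.11j, -0.29-0.17j]]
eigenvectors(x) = [[0.36+0.00j, (-0.79+0j), -0.79-0.00j], [(0.84+0j), 0.51-0.19j, (0.51+0.19j)], [(0.41+0j), 0.08+0.28j, 0.08-0.28j]]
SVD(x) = [[0.16, 0.73, -0.67],[-0.98, 0.08, -0.16],[-0.06, 0.68, 0.73]] @ diag([1.5464050326239238, 1.0481965528589217, 0.5403845497884584]) @ [[-0.55,-0.15,-0.82], [0.19,0.94,-0.3], [0.81,-0.32,-0.49]]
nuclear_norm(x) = 3.13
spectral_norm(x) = 1.55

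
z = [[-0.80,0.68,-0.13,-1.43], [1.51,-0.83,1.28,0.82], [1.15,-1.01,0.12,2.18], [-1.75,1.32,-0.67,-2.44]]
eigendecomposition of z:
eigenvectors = [[-0.4, 0.37, -0.03, -0.75], [0.15, 0.6, 0.85, -0.34], [0.62, -0.62, 0.34, 0.53], [-0.66, 0.33, 0.39, 0.21]]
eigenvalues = [-3.18, -0.76, -0.0, -0.0]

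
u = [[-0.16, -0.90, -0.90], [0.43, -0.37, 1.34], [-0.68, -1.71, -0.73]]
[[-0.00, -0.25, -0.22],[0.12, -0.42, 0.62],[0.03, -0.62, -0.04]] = u@[[0.06,-0.06,0.05], [-0.06,0.46,-0.17], [0.05,-0.17,0.4]]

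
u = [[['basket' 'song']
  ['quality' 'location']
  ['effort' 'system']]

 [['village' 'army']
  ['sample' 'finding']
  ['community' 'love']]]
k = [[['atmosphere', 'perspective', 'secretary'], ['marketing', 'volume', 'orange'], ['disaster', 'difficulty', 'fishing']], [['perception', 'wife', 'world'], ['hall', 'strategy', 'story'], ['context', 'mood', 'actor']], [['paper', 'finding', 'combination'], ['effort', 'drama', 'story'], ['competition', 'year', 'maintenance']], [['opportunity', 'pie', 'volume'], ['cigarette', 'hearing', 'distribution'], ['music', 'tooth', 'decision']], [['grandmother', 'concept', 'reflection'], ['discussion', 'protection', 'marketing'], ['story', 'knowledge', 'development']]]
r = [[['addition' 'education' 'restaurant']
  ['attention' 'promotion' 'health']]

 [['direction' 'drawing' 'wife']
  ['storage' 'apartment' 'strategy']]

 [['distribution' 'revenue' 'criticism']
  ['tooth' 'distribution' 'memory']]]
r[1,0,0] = 'direction'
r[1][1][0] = 'storage'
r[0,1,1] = 'promotion'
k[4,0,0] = 'grandmother'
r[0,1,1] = 'promotion'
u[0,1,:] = ['quality', 'location']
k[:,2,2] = ['fishing', 'actor', 'maintenance', 'decision', 'development']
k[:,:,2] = [['secretary', 'orange', 'fishing'], ['world', 'story', 'actor'], ['combination', 'story', 'maintenance'], ['volume', 'distribution', 'decision'], ['reflection', 'marketing', 'development']]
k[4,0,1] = 'concept'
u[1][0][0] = 'village'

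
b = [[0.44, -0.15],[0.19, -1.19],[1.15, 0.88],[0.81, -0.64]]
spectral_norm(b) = 1.64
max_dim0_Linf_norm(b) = 1.19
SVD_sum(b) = [[0.01, 0.02], [-0.39, -0.96], [0.47, 1.16], [-0.11, -0.27]] + [[0.43, -0.17], [0.58, -0.23], [0.68, -0.28], [0.92, -0.37]]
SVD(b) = [[0.02, 0.32], [-0.63, 0.43], [0.76, 0.5], [-0.18, 0.68]] @ diag([1.6445171945990462, 1.458239759665084]) @ [[0.38, 0.93], [0.93, -0.38]]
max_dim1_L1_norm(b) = 2.03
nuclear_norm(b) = 3.10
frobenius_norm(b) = 2.20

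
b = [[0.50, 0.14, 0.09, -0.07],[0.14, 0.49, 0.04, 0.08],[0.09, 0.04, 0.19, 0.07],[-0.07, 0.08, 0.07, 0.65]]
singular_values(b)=[0.7, 0.65, 0.34, 0.15]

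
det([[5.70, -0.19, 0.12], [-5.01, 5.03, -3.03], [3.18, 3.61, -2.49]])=-8.931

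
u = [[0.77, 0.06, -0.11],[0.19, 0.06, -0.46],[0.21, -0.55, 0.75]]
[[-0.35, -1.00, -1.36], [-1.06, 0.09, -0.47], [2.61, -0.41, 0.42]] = u @ [[-0.01, -1.35, -1.65], [-1.96, -0.99, -1.13], [2.05, -0.89, 0.19]]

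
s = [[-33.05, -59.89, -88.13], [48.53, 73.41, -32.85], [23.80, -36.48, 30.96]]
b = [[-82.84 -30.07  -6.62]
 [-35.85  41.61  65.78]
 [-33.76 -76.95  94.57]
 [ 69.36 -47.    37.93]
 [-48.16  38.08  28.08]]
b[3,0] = 69.36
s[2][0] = 23.8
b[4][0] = -48.16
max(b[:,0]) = 69.36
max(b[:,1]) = 41.61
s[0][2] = -88.13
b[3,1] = -47.0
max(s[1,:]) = 73.41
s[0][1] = -59.89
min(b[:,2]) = -6.62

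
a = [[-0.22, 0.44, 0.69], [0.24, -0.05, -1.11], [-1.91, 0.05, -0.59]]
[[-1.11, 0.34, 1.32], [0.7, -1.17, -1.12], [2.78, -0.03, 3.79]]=a @ [[-1.25, -0.33, -2.11], [-1.86, -1.01, 1.15], [-0.82, 1.03, 0.50]]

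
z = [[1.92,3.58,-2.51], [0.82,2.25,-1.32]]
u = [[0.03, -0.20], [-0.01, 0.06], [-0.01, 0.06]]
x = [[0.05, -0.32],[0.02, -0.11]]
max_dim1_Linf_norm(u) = 0.2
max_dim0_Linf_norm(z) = 3.58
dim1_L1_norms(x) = [0.37, 0.13]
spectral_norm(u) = 0.22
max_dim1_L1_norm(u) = 0.23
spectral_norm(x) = 0.34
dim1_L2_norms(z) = [4.78, 2.73]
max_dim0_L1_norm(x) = 0.43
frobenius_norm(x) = 0.34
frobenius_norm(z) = 5.50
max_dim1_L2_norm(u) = 0.2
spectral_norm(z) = 5.49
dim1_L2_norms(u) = [0.2, 0.06, 0.06]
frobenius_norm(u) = 0.22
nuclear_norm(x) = 0.35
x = z @ u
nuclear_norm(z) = 5.81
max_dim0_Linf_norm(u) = 0.2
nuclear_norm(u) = 0.22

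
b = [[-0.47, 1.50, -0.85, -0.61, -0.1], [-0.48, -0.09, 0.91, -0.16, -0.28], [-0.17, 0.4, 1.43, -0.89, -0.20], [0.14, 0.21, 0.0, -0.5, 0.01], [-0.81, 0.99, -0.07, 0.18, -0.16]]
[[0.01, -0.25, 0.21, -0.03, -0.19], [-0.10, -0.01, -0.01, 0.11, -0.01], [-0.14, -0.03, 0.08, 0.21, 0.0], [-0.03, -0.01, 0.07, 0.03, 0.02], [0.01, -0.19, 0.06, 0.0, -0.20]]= b@[[0.11, 0.08, 0.01, -0.00, 0.09], [0.07, -0.12, 0.07, 0.01, -0.12], [-0.03, 0.03, -0.04, 0.10, 0.01], [0.12, -0.00, -0.11, -0.06, -0.06], [-0.01, 0.04, -0.07, -0.05, 0.0]]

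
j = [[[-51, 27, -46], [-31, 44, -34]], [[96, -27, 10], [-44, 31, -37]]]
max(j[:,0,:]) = 96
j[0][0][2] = -46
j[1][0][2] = 10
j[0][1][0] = -31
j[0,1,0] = -31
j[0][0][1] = 27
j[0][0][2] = -46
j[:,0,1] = [27, -27]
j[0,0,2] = -46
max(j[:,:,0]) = 96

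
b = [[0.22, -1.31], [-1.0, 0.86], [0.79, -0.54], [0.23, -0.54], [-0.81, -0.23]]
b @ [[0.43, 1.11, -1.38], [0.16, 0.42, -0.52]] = [[-0.12, -0.31, 0.38], [-0.29, -0.75, 0.93], [0.25, 0.65, -0.81], [0.01, 0.03, -0.04], [-0.39, -1.0, 1.24]]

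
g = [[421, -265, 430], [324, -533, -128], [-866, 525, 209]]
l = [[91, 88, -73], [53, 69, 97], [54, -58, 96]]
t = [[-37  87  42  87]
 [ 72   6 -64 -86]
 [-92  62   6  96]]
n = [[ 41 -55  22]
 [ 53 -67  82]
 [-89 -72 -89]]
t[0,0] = -37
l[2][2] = 96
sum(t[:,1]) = 155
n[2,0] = -89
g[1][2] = -128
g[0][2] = 430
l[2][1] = -58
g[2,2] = 209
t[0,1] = 87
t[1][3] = -86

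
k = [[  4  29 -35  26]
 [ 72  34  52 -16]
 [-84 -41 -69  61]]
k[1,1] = 34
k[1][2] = 52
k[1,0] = 72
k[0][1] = 29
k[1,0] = 72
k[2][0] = -84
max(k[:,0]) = 72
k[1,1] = 34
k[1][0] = 72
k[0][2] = -35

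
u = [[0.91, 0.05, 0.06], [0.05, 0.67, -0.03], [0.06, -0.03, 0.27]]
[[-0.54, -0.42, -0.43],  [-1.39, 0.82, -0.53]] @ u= [[-0.54, -0.30, -0.14], [-1.26, 0.5, -0.25]]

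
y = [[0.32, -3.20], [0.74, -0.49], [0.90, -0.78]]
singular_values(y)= [3.39, 1.01]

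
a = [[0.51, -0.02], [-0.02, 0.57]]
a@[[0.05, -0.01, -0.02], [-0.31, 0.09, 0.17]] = [[0.03, -0.01, -0.01],[-0.18, 0.05, 0.1]]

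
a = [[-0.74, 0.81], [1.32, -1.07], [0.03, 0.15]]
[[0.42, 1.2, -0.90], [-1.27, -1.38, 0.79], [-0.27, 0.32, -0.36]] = a @[[-2.08, 0.59, -1.18],[-1.38, 2.02, -2.19]]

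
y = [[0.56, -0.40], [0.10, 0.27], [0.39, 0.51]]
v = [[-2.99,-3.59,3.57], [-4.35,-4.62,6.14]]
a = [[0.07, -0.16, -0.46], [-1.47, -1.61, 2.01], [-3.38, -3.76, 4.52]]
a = y @ v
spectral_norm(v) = 10.59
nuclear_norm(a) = 7.83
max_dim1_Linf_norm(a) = 4.52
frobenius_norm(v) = 10.61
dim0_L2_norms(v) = [5.28, 5.85, 7.1]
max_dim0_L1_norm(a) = 6.99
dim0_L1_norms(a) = [4.92, 5.53, 6.99]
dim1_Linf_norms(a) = [0.46, 2.01, 4.52]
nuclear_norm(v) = 11.20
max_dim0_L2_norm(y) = 0.7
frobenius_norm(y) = 0.98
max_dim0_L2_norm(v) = 7.1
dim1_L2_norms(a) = [0.49, 2.97, 6.78]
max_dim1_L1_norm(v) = 15.11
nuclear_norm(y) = 1.39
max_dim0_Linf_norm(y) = 0.56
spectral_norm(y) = 0.70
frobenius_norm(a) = 7.42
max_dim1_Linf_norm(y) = 0.56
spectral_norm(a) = 7.41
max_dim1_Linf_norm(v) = 6.14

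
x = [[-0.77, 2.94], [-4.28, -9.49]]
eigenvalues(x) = [-2.59, -7.67]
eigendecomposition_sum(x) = [[-3.53, -1.50], [2.19, 0.93]] + [[2.76, 4.44], [-6.47, -10.42]]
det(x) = 19.89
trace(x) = -10.26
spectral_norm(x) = 10.68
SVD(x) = [[-0.23, 0.97], [0.97, 0.23]] @ diag([10.684057108029418, 1.8616991465771588]) @ [[-0.37, -0.93], [-0.93, 0.37]]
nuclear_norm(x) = 12.55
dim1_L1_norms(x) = [3.71, 13.77]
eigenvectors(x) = [[0.85,-0.39], [-0.53,0.92]]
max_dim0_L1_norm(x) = 12.43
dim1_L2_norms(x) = [3.04, 10.41]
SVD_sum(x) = [[0.91, 2.26],[-3.89, -9.65]] + [[-1.68, 0.68], [-0.39, 0.16]]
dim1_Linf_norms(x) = [2.94, 9.49]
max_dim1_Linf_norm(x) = 9.49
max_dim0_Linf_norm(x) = 9.49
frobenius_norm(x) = 10.85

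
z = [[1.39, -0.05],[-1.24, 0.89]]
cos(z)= [[0.17, 0.04], [1.1, 0.61]]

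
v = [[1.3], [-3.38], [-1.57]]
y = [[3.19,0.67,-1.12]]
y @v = [[3.64]]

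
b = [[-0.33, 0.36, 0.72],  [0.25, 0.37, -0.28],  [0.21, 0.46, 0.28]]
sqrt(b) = [[(0.13+0.67j), (0.28+0.04j), 0.51-0.60j], [(0.18-0.21j), 0.62-0.01j, -0.20+0.19j], [0.16-0.06j, 0.35-0.00j, 0.55+0.05j]]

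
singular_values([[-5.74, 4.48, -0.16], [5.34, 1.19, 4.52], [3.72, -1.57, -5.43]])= [9.25, 7.4, 2.97]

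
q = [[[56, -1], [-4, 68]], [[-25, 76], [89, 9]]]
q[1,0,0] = -25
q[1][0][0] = -25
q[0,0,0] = 56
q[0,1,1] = 68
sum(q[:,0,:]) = 106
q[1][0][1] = 76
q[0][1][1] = 68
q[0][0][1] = -1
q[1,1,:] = [89, 9]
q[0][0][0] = 56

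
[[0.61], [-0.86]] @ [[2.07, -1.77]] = [[1.26, -1.08], [-1.78, 1.52]]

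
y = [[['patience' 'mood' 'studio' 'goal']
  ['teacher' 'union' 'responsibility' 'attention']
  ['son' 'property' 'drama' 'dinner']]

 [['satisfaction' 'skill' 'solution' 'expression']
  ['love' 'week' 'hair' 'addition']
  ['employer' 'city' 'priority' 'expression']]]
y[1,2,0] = 'employer'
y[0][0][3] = 'goal'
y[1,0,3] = 'expression'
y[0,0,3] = 'goal'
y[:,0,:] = [['patience', 'mood', 'studio', 'goal'], ['satisfaction', 'skill', 'solution', 'expression']]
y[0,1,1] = 'union'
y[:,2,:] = [['son', 'property', 'drama', 'dinner'], ['employer', 'city', 'priority', 'expression']]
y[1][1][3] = 'addition'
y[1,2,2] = 'priority'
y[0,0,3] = 'goal'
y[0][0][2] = 'studio'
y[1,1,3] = 'addition'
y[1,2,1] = 'city'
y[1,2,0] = 'employer'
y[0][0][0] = 'patience'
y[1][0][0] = 'satisfaction'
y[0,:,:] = [['patience', 'mood', 'studio', 'goal'], ['teacher', 'union', 'responsibility', 'attention'], ['son', 'property', 'drama', 'dinner']]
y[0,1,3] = 'attention'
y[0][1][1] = 'union'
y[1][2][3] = 'expression'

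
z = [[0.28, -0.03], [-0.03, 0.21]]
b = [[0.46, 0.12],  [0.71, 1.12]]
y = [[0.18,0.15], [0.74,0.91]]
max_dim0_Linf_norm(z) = 0.28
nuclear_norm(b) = 1.69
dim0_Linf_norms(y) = [0.74, 0.91]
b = y + z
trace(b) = 1.58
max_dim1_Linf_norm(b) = 1.12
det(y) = 0.05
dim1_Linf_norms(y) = [0.18, 0.91]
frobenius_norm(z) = 0.35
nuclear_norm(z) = 0.49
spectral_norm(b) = 1.37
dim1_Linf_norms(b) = [0.46, 1.12]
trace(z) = 0.49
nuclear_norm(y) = 1.24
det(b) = 0.43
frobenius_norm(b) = 1.41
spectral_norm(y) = 1.20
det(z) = 0.06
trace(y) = 1.09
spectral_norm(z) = 0.29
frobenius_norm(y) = 1.20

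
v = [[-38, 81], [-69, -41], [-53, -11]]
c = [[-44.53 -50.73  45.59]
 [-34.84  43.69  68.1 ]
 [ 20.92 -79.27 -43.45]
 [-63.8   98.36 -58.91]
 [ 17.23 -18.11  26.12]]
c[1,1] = 43.69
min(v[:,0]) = -69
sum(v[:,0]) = -160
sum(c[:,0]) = -105.02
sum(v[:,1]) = 29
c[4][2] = 26.12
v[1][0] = -69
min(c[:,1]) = -79.27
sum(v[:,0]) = -160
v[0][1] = 81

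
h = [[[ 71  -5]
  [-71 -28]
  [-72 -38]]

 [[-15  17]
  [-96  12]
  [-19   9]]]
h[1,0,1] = 17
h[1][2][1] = 9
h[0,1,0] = -71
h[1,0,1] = 17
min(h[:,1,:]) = -96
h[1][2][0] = -19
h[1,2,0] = -19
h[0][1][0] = -71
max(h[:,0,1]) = 17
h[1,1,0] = -96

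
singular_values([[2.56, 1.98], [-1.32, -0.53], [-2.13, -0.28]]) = [4.03, 0.94]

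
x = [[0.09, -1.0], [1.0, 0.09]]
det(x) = 1.01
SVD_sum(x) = [[0.09, 0.0], [1.00, 0.0]] + [[0.00,-1.0], [0.00,0.09]]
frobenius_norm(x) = 1.42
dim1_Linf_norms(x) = [1.0, 1.0]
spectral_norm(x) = 1.00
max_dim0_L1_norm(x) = 1.09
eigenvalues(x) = [(0.09+1j), (0.09-1j)]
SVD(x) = [[-0.09, -1.00],[-1.0, 0.09]] @ diag([1.004041831797859, 1.004041831797859]) @ [[-1.0, -0.00], [0.0, 1.0]]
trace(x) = 0.18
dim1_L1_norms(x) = [1.09, 1.09]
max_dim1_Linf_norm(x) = 1.0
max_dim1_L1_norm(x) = 1.09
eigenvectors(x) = [[(0.71+0j), 0.71-0.00j], [0.00-0.71j, 0.00+0.71j]]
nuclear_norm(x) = 2.01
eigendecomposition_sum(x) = [[(0.04+0.5j),(-0.5+0.04j)], [0.50-0.04j,(0.04+0.5j)]] + [[(0.04-0.5j), (-0.5-0.04j)], [0.50+0.04j, 0.04-0.50j]]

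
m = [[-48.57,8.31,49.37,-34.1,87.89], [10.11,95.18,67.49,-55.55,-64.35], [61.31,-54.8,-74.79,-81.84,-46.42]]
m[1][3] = -55.55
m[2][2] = -74.79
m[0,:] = [-48.57, 8.31, 49.37, -34.1, 87.89]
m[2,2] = -74.79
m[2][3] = -81.84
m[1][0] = 10.11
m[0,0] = -48.57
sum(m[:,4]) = -22.879999999999995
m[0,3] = -34.1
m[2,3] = -81.84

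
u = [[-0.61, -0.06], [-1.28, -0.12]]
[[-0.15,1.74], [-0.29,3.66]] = u @[[0.03, -2.78], [2.12, -0.82]]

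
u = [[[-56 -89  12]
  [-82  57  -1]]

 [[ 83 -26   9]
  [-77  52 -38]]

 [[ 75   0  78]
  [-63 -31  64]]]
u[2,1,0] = -63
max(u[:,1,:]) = 64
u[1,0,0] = 83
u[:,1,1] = [57, 52, -31]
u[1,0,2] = 9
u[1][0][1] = -26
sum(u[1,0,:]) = 66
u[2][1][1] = -31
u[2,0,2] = 78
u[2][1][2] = 64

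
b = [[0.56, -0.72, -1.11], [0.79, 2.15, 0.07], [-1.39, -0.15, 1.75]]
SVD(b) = [[-0.35, 0.47, 0.81], [-0.43, -0.85, 0.31], [0.83, -0.24, 0.5]] @ diag([2.606488501941532, 2.353490226909067, 0.0012004541219737144]) @ [[-0.65,-0.31,0.7], [-0.03,-0.90,-0.43], [-0.76,0.3,-0.58]]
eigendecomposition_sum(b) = [[(-0-0j), -0.00+0.00j, (-0+0j)], [0j, 0.00-0.00j, -0j], [-0.00-0.00j, -0.00+0.00j, -0.00+0.00j]] + [[(0.28-0.16j), (-0.36+0.78j), -0.55+0.61j],  [0.39-1.22j, 1.07+3.26j, (0.03+3.29j)],  [(-0.69+1j), -0.07-3.25j, 0.88-2.99j]] + [[0.28+0.16j, (-0.36-0.78j), (-0.55-0.61j)],[0.39+1.22j, 1.07-3.26j, (0.03-3.29j)],[-0.69-1.00j, (-0.07+3.25j), 0.88+2.99j]]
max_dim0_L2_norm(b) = 2.27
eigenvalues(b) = [(-0+0j), (2.23+0.12j), (2.23-0.12j)]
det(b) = -0.01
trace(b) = 4.46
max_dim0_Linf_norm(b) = 2.15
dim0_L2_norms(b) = [1.69, 2.27, 2.07]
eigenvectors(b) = [[(0.76+0j),(-0.13-0.12j),(-0.13+0.12j)], [-0.30+0.00j,-0.71+0.00j,(-0.71-0j)], [0.58+0.00j,(0.65+0.2j),(0.65-0.2j)]]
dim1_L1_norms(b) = [2.39, 3.01, 3.29]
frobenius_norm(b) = 3.51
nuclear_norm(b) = 4.96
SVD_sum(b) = [[0.60, 0.28, -0.64], [0.73, 0.34, -0.78], [-1.41, -0.66, 1.51]] + [[-0.03, -1.0, -0.47], [0.06, 1.81, 0.85], [0.02, 0.51, 0.24]] + [[-0.0, 0.0, -0.0], [-0.0, 0.00, -0.0], [-0.00, 0.00, -0.0]]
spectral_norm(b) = 2.61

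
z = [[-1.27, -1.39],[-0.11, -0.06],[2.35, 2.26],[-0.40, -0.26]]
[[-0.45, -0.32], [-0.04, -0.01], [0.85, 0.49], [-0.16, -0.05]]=z@[[0.44, -0.08], [-0.08, 0.3]]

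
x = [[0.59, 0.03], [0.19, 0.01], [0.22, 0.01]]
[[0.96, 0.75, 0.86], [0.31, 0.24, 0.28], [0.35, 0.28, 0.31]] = x @ [[1.34, 1.17, 1.26], [5.78, 2.13, 3.77]]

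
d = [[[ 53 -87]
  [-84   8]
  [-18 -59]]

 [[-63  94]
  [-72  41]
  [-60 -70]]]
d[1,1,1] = 41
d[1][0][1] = 94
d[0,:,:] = [[53, -87], [-84, 8], [-18, -59]]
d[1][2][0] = -60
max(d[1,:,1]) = 94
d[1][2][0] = -60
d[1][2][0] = -60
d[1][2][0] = -60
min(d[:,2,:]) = -70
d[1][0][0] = -63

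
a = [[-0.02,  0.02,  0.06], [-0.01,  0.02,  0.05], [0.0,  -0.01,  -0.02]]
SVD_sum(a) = [[-0.02, 0.02, 0.06], [-0.01, 0.02, 0.05], [0.01, -0.01, -0.02]] + [[-0.00, -0.0, -0.0], [0.00, 0.0, 0.0], [-0.01, -0.00, -0.00]] + [[-0.00, 0.00, -0.00], [0.0, -0.0, 0.0], [0.00, -0.0, 0.00]]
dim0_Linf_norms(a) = [0.02, 0.02, 0.06]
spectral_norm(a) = 0.09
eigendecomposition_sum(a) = [[(-0.01+0j), 0.01+0.01j, 0.03+0.03j],[-0.00+0.00j, 0.01+0.00j, (0.02+0j)],[(-0-0j), (-0+0j), -0.01+0.01j]] + [[-0.01+0.00j, 0.01-0.01j, 0.03-0.03j], [-0.00-0.00j, 0.01-0.00j, (0.02-0j)], [0j, -0.00-0.00j, -0.01-0.01j]] + [[-0j, -0.00+0.00j, -0.00+0.00j], [-0.00+0.00j, 0.00-0.00j, 0.00-0.00j], [-0j, -0.00+0.00j, -0.00+0.00j]]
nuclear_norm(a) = 0.10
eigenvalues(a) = [(-0.01+0.01j), (-0.01-0.01j), 0j]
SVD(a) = [[-0.75, 0.57, -0.33], [-0.62, -0.42, 0.67], [0.24, 0.70, 0.67]] @ diag([0.08849318433678953, 0.008303994577008953, 5.659111306550399e-20]) @ [[0.24, -0.34, -0.91], [-0.88, -0.47, -0.06], [0.41, -0.82, 0.41]]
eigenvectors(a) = [[(-0.82+0j), -0.82-0.00j, -0.41+0.00j],[-0.41+0.29j, (-0.41-0.29j), 0.82+0.00j],[(-0-0.29j), (-0+0.29j), -0.41+0.00j]]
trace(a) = -0.02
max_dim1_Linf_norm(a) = 0.06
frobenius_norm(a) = 0.09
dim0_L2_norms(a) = [0.02, 0.03, 0.08]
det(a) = -0.00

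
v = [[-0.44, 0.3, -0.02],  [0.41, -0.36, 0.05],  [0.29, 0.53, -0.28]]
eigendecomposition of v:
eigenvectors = [[-0.64, 0.21, -0.12], [0.68, 0.36, 0.01], [-0.36, 0.91, 0.99]]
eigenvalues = [-0.77, -0.0, -0.31]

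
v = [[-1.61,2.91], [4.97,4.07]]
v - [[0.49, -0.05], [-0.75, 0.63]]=[[-2.1, 2.96], [5.72, 3.44]]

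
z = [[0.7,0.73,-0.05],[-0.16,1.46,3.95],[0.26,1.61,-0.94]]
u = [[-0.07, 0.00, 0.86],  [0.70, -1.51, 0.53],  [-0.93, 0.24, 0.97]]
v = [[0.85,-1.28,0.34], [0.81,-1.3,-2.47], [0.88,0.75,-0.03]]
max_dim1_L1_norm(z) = 5.57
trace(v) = -0.48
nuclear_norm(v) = 5.57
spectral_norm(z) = 4.23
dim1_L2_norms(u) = [0.86, 1.75, 1.37]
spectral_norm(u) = 1.80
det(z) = -4.74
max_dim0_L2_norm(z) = 4.06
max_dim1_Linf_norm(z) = 3.95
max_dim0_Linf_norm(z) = 3.95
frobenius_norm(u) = 2.38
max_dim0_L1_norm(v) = 3.33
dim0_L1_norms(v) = [2.54, 3.33, 2.84]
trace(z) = 1.22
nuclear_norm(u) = 3.66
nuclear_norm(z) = 6.81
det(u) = -0.95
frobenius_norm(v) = 3.50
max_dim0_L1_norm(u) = 2.36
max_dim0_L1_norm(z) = 4.94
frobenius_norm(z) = 4.73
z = u @ v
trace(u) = -0.61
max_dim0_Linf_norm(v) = 2.47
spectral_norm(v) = 2.97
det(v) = 4.95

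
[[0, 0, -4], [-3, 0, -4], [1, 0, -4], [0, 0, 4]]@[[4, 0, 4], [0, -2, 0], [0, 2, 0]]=[[0, -8, 0], [-12, -8, -12], [4, -8, 4], [0, 8, 0]]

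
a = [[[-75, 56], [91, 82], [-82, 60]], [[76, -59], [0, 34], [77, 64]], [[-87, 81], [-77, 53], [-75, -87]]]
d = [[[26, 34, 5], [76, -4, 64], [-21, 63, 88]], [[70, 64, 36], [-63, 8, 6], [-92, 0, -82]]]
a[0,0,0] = -75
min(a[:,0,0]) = -87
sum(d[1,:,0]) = -85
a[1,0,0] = 76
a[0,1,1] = 82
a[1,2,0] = 77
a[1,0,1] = -59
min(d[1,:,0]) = -92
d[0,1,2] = 64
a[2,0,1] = 81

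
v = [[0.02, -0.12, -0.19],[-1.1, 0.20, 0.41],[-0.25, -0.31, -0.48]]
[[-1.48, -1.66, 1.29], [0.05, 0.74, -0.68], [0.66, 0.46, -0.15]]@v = [[1.47, -0.55, -1.02], [-0.64, 0.35, 0.62], [-0.46, 0.06, 0.14]]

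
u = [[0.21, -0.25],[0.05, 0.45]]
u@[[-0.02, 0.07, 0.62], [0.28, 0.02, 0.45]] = [[-0.07, 0.01, 0.02], [0.13, 0.01, 0.23]]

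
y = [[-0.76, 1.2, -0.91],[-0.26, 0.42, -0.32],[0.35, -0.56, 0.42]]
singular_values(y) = [1.95, 0.01, 0.0]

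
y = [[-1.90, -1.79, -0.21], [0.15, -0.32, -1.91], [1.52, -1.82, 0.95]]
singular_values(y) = [2.65, 2.61, 1.82]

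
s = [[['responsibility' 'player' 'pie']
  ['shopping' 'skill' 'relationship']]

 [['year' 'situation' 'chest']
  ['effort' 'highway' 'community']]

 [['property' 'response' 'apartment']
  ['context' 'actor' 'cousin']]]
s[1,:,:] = [['year', 'situation', 'chest'], ['effort', 'highway', 'community']]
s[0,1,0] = 'shopping'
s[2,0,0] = 'property'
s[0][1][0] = 'shopping'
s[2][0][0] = 'property'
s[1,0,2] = 'chest'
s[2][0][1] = 'response'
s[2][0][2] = 'apartment'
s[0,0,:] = ['responsibility', 'player', 'pie']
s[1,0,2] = 'chest'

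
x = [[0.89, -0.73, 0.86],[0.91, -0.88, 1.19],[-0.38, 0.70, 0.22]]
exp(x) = [[1.84, -0.47, 1.0],[0.75, 0.53, 1.31],[-0.30, 0.67, 1.53]]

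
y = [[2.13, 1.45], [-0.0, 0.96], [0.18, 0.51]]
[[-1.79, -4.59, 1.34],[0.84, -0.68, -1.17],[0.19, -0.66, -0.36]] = y @ [[-1.44, -1.67, 1.46], [0.88, -0.71, -1.22]]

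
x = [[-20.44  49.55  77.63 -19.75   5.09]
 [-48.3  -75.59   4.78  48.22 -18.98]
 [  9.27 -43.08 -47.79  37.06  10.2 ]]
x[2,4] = 10.2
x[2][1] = -43.08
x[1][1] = -75.59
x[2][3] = 37.06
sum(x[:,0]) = -59.47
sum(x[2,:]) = -34.33999999999999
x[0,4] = 5.09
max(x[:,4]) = 10.2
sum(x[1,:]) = -89.87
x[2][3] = 37.06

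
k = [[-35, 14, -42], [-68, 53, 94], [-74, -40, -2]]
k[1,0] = -68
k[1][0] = -68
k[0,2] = -42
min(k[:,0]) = -74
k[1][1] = 53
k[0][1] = 14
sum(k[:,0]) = -177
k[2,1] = -40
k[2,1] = -40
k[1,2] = 94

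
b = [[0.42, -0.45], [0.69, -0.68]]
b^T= [[0.42, 0.69], [-0.45, -0.68]]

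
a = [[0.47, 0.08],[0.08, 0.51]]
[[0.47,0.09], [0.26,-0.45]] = a@[[0.93, 0.36], [0.36, -0.93]]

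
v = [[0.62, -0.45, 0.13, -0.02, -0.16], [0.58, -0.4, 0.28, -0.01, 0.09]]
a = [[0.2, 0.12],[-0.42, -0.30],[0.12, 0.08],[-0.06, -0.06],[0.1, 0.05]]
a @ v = [[0.19, -0.14, 0.06, -0.01, -0.02],[-0.43, 0.31, -0.14, 0.01, 0.04],[0.12, -0.09, 0.04, -0.0, -0.01],[-0.07, 0.05, -0.02, 0.00, 0.0],[0.09, -0.06, 0.03, -0.0, -0.01]]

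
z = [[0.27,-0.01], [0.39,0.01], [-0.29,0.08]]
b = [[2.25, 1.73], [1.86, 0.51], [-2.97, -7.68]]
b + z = [[2.52, 1.72],[2.25, 0.52],[-3.26, -7.60]]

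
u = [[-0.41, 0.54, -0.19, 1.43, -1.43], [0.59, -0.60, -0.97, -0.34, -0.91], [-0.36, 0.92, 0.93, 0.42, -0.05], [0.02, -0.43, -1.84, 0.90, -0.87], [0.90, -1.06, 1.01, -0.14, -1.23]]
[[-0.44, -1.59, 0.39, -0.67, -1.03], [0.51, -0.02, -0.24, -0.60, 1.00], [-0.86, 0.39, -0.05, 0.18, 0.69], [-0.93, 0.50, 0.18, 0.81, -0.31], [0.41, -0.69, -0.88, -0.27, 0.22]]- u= [[-0.03, -2.13, 0.58, -2.1, 0.40],[-0.08, 0.58, 0.73, -0.26, 1.91],[-0.5, -0.53, -0.98, -0.24, 0.74],[-0.95, 0.93, 2.02, -0.09, 0.56],[-0.49, 0.37, -1.89, -0.13, 1.45]]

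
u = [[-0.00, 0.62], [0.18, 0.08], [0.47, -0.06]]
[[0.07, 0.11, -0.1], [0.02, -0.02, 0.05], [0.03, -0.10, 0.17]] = u@[[0.07, -0.19, 0.35], [0.12, 0.17, -0.16]]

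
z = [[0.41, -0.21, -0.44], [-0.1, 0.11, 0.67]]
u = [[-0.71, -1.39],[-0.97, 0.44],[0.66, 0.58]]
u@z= [[-0.15, -0.00, -0.62], [-0.44, 0.25, 0.72], [0.21, -0.07, 0.1]]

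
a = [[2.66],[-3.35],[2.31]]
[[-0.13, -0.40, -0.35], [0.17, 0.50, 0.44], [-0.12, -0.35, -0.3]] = a @[[-0.05, -0.15, -0.13]]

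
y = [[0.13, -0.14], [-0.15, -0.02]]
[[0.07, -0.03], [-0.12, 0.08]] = y @ [[0.77, -0.51],  [0.19, -0.26]]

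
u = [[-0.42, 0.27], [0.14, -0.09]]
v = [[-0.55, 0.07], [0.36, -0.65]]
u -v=[[0.13,0.20], [-0.22,0.56]]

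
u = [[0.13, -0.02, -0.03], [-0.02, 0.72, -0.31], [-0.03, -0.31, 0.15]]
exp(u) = [[1.14, -0.02, -0.03], [-0.02, 2.14, -0.49], [-0.03, -0.49, 1.23]]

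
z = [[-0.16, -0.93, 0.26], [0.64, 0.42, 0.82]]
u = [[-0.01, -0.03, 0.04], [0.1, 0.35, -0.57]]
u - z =[[0.15, 0.9, -0.22], [-0.54, -0.07, -1.39]]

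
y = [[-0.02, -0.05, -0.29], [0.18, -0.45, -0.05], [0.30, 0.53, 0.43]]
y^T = [[-0.02, 0.18, 0.30], [-0.05, -0.45, 0.53], [-0.29, -0.05, 0.43]]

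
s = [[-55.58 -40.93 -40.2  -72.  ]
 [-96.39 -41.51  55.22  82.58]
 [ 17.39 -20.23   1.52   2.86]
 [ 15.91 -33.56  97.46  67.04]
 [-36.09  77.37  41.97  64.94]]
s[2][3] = 2.86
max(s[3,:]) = 97.46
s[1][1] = -41.51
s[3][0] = 15.91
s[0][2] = -40.2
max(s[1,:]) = 82.58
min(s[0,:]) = -72.0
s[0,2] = -40.2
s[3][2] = 97.46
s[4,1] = 77.37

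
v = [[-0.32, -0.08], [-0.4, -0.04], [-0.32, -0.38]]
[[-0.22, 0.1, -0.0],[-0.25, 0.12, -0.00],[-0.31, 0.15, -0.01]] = v@[[0.60, -0.29, 0.01], [0.32, -0.15, 0.01]]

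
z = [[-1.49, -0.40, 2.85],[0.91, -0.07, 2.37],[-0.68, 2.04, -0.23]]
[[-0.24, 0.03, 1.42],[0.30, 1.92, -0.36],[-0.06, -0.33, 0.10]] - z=[[1.25, 0.43, -1.43], [-0.61, 1.99, -2.73], [0.62, -2.37, 0.33]]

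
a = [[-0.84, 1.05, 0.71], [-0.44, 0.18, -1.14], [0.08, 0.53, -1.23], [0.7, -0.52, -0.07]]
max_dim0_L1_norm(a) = 3.15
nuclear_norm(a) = 3.99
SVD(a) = [[0.52, -0.70, 0.25], [-0.55, -0.38, -0.61], [-0.64, -0.35, 0.66], [-0.14, 0.49, 0.36]] @ diag([1.8329243053408635, 1.676618807585808, 0.4823254761468189]) @ [[-0.18, 0.10, 0.98], [0.64, -0.74, 0.19], [0.75, 0.66, 0.07]]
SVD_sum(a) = [[-0.18, 0.09, 0.93], [0.19, -0.1, -0.99], [0.21, -0.11, -1.14], [0.05, -0.02, -0.24]] + [[-0.76, 0.88, -0.23], [-0.41, 0.47, -0.12], [-0.37, 0.43, -0.11], [0.53, -0.61, 0.16]] + [[0.09, 0.08, 0.01],[-0.22, -0.19, -0.02],[0.24, 0.21, 0.02],[0.13, 0.11, 0.01]]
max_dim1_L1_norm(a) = 2.6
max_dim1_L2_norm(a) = 1.52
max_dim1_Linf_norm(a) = 1.23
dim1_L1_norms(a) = [2.6, 1.76, 1.84, 1.29]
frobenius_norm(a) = 2.53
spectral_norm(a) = 1.83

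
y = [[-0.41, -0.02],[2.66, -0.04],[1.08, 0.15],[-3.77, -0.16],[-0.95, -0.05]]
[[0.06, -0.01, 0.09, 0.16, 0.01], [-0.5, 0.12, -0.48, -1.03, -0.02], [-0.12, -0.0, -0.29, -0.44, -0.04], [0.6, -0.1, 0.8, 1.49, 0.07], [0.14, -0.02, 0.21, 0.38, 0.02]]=y@[[-0.18, 0.04, -0.19, -0.39, -0.01], [0.52, -0.29, -0.54, -0.11, -0.22]]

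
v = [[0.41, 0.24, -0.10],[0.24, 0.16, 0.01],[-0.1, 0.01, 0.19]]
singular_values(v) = [0.57, 0.19, 0.01]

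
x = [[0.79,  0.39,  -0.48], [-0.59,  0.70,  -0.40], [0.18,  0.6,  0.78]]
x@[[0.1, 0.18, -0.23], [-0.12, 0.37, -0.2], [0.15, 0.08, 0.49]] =[[-0.04, 0.25, -0.49], [-0.2, 0.12, -0.2], [0.06, 0.32, 0.22]]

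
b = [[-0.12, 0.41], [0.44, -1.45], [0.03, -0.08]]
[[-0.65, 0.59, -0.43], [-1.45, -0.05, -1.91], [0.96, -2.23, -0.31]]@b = [[0.32, -1.09], [0.09, -0.37], [-1.11, 3.65]]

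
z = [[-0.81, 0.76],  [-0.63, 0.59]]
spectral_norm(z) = 1.41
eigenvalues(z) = [-0.22, -0.0]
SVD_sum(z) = [[-0.81, 0.76],[-0.63, 0.59]] + [[0.00,0.00], [-0.0,-0.0]]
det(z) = 0.00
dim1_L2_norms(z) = [1.11, 0.86]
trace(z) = -0.22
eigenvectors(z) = [[-0.79, -0.69], [-0.62, -0.73]]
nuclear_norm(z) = 1.41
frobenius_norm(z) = 1.41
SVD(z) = [[-0.79, -0.61], [-0.61, 0.79]] @ diag([1.4066625717066032, 0.0006398122891034826]) @ [[0.73, -0.68], [-0.68, -0.73]]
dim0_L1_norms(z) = [1.44, 1.35]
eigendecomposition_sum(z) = [[-0.82, 0.77], [-0.64, 0.61]] + [[0.01, -0.01],[0.01, -0.02]]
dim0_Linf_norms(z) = [0.81, 0.76]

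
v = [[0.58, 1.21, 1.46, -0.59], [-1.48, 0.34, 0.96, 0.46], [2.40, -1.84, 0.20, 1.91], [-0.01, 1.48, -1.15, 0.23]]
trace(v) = 1.35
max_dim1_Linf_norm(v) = 2.4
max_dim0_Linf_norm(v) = 2.4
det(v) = 19.03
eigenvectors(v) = [[-0.40-0.07j, (-0.4+0.07j), (0.4+0.21j), 0.40-0.21j], [-0.13-0.45j, -0.13+0.45j, -0.42+0.03j, (-0.42-0.03j)], [0.65+0.00j, 0.65-0.00j, (0.33+0.23j), 0.33-0.23j], [(-0.05+0.44j), (-0.05-0.44j), (-0.68+0j), (-0.68-0j)]]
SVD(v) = [[0.17, 0.7, 0.70, -0.04], [0.26, 0.41, -0.51, -0.71], [-0.93, 0.11, 0.09, -0.34], [0.20, -0.58, 0.50, -0.61]] @ diag([3.815937601073763, 2.1052303683584896, 1.8817543323516364, 1.2588192696048284]) @ [[-0.66, 0.6, 0.02, -0.45], [0.04, -0.04, 1.0, -0.07], [0.73, 0.66, -0.01, -0.19], [0.18, -0.45, -0.08, -0.87]]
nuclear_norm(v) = 9.06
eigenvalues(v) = [(-1.04+2.28j), (-1.04-2.28j), (1.71+0.33j), (1.71-0.33j)]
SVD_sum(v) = [[-0.42,0.39,0.01,-0.29],  [-0.66,0.6,0.02,-0.45],  [2.34,-2.14,-0.07,1.58],  [-0.51,0.47,0.02,-0.35]] + [[0.06, -0.06, 1.46, -0.10], [0.03, -0.04, 0.85, -0.06], [0.01, -0.01, 0.24, -0.02], [-0.05, 0.05, -1.22, 0.08]] + [[0.95, 0.86, -0.02, -0.25], [-0.69, -0.63, 0.01, 0.18], [0.13, 0.11, -0.00, -0.03], [0.68, 0.62, -0.01, -0.18]] + [[-0.01, 0.02, 0.00, 0.04], [-0.16, 0.4, 0.08, 0.78], [-0.08, 0.19, 0.04, 0.37], [-0.14, 0.34, 0.06, 0.67]]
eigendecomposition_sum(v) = [[(-0.39+0.34j), (0.57+0.38j), (0.29-0.37j), -0.44-0.22j], [(-0.55-0.22j), -0.10+0.78j, 0.53+0.10j, (-0.01-0.56j)], [(0.52-0.65j), -1.01-0.44j, -0.35+0.66j, 0.75+0.21j], [(0.4+0.4j), (0.37-0.65j), (-0.42-0.28j), -0.20+0.49j]] + [[(-0.39-0.34j), 0.57-0.38j, (0.29+0.37j), (-0.44+0.22j)], [-0.55+0.22j, (-0.1-0.78j), 0.53-0.10j, (-0.01+0.56j)], [0.52+0.65j, (-1.01+0.44j), -0.35-0.66j, (0.75-0.21j)], [0.40-0.40j, 0.37+0.65j, -0.42+0.28j, -0.20-0.49j]] + [[(0.68-0.71j), (0.03-0.59j), (0.44-0.61j), (0.15-0.72j)],[(-0.19+0.89j), (0.27+0.48j), (-0.05+0.69j), 0.24+0.63j],[0.68-0.56j, (0.09-0.52j), (0.45-0.5j), 0.20-0.62j],[-0.41+1.42j, (0.37+0.8j), (-0.15+1.11j), (0.31+1.05j)]] + [[(0.68+0.71j), (0.03+0.59j), 0.44+0.61j, 0.15+0.72j], [-0.19-0.89j, 0.27-0.48j, (-0.05-0.69j), (0.24-0.63j)], [0.68+0.56j, (0.09+0.52j), (0.45+0.5j), 0.20+0.62j], [(-0.41-1.42j), (0.37-0.8j), -0.15-1.11j, 0.31-1.05j]]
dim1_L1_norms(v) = [3.84, 3.24, 6.35, 2.87]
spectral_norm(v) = 3.82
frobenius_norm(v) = 4.91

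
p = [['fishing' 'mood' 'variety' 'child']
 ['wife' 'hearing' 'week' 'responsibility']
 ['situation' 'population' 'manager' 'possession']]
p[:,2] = ['variety', 'week', 'manager']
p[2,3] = 'possession'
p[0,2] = 'variety'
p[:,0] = ['fishing', 'wife', 'situation']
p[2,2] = 'manager'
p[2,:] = ['situation', 'population', 'manager', 'possession']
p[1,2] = 'week'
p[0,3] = 'child'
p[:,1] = ['mood', 'hearing', 'population']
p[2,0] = 'situation'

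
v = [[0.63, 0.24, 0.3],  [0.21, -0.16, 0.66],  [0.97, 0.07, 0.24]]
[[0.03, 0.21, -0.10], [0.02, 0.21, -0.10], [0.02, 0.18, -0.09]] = v @ [[0.01, 0.08, -0.04], [0.03, 0.24, -0.12], [0.04, 0.35, -0.17]]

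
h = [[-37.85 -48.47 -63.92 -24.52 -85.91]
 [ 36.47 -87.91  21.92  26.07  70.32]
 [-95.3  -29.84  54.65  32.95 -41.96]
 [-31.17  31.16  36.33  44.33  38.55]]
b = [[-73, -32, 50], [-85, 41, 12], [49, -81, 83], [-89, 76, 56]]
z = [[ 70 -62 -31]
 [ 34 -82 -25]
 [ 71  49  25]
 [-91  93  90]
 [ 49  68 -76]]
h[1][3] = 26.07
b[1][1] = 41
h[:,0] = [-37.85, 36.47, -95.3, -31.17]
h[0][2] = -63.92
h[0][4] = -85.91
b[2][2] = 83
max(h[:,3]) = 44.33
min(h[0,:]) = -85.91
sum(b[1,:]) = -32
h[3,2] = 36.33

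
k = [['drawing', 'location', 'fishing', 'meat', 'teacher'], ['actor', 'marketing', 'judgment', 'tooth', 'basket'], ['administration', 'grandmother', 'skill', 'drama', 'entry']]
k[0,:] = ['drawing', 'location', 'fishing', 'meat', 'teacher']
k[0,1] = 'location'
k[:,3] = ['meat', 'tooth', 'drama']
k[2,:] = ['administration', 'grandmother', 'skill', 'drama', 'entry']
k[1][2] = 'judgment'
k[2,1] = 'grandmother'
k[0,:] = ['drawing', 'location', 'fishing', 'meat', 'teacher']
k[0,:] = ['drawing', 'location', 'fishing', 'meat', 'teacher']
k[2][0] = 'administration'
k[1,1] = 'marketing'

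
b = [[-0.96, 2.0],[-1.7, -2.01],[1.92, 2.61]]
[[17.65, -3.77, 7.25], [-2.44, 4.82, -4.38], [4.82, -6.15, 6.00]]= b@[[-5.74, -0.39, -1.09], [6.07, -2.07, 3.10]]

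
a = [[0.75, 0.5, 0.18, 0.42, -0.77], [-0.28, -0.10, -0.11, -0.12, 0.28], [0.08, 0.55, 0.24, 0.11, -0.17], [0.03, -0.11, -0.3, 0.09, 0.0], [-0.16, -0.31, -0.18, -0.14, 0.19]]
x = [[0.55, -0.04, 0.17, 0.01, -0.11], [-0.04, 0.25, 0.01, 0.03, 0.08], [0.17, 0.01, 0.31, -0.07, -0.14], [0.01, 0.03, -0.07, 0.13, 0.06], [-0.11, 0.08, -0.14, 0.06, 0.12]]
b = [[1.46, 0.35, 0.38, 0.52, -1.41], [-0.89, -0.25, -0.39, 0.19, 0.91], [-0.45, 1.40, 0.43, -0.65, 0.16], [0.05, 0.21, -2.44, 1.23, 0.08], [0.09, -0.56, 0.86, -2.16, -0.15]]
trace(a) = 1.17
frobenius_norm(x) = 0.81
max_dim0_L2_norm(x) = 0.59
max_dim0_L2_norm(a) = 0.86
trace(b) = 2.72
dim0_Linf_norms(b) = [1.46, 1.4, 2.44, 2.16, 1.41]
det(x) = 0.00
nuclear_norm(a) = 2.29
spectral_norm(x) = 0.70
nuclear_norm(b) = 8.84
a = x @ b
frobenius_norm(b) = 4.75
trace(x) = 1.36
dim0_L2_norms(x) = [0.59, 0.27, 0.39, 0.16, 0.24]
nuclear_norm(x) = 1.36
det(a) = -0.00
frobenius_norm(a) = 1.59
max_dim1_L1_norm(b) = 4.12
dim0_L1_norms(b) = [2.94, 2.77, 4.5, 4.75, 2.71]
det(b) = -0.12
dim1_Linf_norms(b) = [1.46, 0.91, 1.4, 2.44, 2.16]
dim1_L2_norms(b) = [2.16, 1.37, 1.67, 2.74, 2.4]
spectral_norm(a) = 1.48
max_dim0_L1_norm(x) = 0.88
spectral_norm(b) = 3.48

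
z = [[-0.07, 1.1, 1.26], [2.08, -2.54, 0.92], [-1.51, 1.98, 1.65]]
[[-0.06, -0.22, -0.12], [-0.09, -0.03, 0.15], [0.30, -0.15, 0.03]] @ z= [[-0.27, 0.26, -0.48],[-0.28, 0.27, 0.11],[-0.38, 0.77, 0.29]]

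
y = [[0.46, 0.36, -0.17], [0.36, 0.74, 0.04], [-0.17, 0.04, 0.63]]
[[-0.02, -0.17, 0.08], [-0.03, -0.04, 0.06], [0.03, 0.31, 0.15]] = y @ [[0.01, -0.24, 0.41], [-0.05, 0.04, -0.14], [0.06, 0.42, 0.35]]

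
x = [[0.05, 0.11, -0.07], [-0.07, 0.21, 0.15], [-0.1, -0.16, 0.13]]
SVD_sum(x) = [[0.01, 0.11, 0.00], [0.02, 0.2, 0.0], [-0.02, -0.17, -0.00]] + [[0.04, -0.0, -0.07], [-0.09, 0.01, 0.15], [-0.08, 0.01, 0.13]] + [[-0.00, 0.00, -0.00], [0.00, -0.0, 0.0], [-0.0, 0.00, -0.0]]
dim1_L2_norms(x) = [0.14, 0.27, 0.23]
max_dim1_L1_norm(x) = 0.43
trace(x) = 0.39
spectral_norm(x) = 0.29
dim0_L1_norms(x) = [0.22, 0.48, 0.35]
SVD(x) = [[-0.4, 0.33, 0.86],[-0.71, -0.71, -0.06],[0.59, -0.63, 0.51]] @ diag([0.2872479243277963, 0.2469127764355091, 0.004765585198168277]) @ [[-0.1,-0.99,-0.01], [0.52,-0.05,-0.85], [-0.85,0.09,-0.52]]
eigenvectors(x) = [[-0.85+0.00j, (0.06-0.38j), (0.06+0.38j)],  [(0.09+0j), 0.68+0.00j, 0.68-0.00j],  [-0.52+0.00j, -0.03+0.63j, -0.03-0.63j]]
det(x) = -0.00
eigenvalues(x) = [(-0+0j), (0.2+0.18j), (0.2-0.18j)]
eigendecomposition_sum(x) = [[-0.00+0.00j, -0j, -0.00+0.00j], [0.00-0.00j, (-0+0j), -0j], [(-0+0j), 0.00-0.00j, (-0+0j)]] + [[(0.03+0.02j),  0.05-0.05j,  -0.03-0.05j],[(-0.04+0.05j),  0.11+0.08j,  (0.07-0.07j)],[(-0.05-0.03j),  -0.08+0.09j,  (0.07+0.07j)]] + [[(0.03-0.02j), (0.05+0.05j), -0.03+0.05j], [-0.04-0.05j, (0.11-0.08j), (0.07+0.07j)], [(-0.05+0.03j), -0.08-0.09j, 0.07-0.07j]]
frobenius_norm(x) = 0.38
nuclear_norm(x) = 0.54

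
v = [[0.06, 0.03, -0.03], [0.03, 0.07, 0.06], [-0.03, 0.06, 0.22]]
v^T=[[0.06, 0.03, -0.03], [0.03, 0.07, 0.06], [-0.03, 0.06, 0.22]]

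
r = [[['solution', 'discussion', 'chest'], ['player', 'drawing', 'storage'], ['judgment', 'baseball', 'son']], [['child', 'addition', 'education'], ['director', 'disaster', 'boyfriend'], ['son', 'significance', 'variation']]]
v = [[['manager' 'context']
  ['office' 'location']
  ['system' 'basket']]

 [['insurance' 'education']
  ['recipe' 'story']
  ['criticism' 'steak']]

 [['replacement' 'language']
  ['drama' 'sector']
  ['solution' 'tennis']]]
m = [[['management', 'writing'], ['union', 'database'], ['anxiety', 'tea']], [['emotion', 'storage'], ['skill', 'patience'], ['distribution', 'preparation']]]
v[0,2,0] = 'system'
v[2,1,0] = 'drama'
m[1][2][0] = 'distribution'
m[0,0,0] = 'management'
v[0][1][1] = 'location'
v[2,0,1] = 'language'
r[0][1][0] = 'player'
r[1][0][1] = 'addition'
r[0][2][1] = 'baseball'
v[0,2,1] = 'basket'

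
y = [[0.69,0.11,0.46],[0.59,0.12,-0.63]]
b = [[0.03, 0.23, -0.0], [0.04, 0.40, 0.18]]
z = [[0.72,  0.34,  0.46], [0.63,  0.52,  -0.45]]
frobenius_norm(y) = 1.21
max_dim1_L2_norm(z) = 0.93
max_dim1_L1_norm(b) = 0.62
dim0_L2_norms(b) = [0.05, 0.46, 0.18]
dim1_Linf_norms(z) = [0.72, 0.63]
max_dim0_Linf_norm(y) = 0.69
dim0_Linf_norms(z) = [0.72, 0.52, 0.46]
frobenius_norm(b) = 0.50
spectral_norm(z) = 1.13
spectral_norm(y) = 0.93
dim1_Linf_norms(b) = [0.23, 0.4]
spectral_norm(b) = 0.49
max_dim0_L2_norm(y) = 0.91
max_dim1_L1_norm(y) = 1.34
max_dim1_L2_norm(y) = 0.87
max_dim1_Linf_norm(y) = 0.69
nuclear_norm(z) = 1.79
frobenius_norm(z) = 1.31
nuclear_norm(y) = 1.70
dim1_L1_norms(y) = [1.26, 1.34]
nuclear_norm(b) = 0.58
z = b + y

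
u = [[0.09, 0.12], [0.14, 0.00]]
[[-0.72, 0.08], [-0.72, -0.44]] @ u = [[-0.05, -0.09], [-0.13, -0.09]]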